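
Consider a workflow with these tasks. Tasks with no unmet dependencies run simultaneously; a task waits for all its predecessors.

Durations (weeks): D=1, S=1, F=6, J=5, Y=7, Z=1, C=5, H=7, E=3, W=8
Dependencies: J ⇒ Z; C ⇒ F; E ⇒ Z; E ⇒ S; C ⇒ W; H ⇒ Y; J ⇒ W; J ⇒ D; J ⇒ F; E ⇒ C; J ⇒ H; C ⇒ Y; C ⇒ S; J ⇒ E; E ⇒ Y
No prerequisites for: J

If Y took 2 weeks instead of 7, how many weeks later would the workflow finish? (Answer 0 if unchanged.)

Actual critical path: J→E→C→W = 5+3+5+8 = 21 ⇒ 21 weeks.
Y has 1 week of float (longest path through it is 20).
No other chain overtakes it, so the finish is 21 weeks.
Change in finish: 21 − 21 = +0 weeks.

0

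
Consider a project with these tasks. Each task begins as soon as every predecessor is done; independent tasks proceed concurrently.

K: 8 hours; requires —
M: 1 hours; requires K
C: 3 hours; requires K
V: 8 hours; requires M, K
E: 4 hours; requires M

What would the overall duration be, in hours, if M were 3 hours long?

As given, the longest chain is K→M→V = 8+1+8 = 17, so the finish is 17 hours.
Since M is critical, the +2 change carries straight to that chain (now 19 hours).
That remains the longest chain; total 19 hours.

19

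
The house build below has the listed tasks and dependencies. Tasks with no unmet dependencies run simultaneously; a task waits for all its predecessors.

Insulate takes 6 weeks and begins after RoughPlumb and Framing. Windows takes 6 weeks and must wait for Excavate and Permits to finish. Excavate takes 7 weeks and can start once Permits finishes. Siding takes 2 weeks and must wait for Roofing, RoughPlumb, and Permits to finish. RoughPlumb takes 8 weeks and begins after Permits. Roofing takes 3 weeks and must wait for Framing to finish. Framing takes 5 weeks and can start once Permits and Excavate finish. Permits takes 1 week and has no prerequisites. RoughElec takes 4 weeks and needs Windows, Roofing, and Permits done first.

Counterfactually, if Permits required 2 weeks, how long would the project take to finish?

21

Critical path before the change: Permits→Excavate→Framing→Roofing→RoughElec = 1+7+5+3+4 = 20 giving 20 weeks.
Permits is on the critical path; changing it to 2 makes that path 21 weeks.
That remains the longest chain; total 21 weeks.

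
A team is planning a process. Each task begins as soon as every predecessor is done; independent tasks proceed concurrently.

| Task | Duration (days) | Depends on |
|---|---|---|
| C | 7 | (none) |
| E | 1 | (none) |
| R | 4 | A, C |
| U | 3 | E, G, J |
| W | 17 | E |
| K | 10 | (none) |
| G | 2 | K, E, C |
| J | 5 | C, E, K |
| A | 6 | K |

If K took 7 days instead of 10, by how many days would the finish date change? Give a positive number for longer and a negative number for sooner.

Actual critical path: K→A→R = 10+6+4 = 20 ⇒ 20 days.
Since K is critical, the -3 change carries straight to that chain (now 17 days).
The binding chain switches to E→W = 1+17 = 18; finish 18 days.
Change in finish: 18 − 20 = -2 days.

-2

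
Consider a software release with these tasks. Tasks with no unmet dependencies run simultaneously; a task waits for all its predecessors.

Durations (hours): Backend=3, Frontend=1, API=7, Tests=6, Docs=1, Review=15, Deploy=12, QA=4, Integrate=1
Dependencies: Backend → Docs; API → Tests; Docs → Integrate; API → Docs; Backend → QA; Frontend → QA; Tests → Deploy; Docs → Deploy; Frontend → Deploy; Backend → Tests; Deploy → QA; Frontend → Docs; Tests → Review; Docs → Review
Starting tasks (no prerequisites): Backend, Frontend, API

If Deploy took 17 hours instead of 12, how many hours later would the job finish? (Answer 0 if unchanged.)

Actual critical path: API→Tests→Deploy→QA = 7+6+12+4 = 29 ⇒ 29 hours.
Deploy is on the critical path; changing it to 17 makes that path 34 hours.
No other chain overtakes it, so the finish is 34 hours.
Change in finish: 34 − 29 = +5 hours.

5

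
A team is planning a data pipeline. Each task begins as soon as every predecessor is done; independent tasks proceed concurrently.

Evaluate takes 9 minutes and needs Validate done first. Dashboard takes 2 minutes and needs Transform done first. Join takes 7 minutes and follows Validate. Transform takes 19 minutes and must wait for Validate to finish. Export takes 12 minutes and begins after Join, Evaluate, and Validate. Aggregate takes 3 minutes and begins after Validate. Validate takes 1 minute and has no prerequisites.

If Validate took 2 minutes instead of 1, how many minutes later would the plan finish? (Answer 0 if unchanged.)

1

As given, the longest chain is Validate→Transform→Dashboard = 1+19+2 = 22, so the finish is 22 minutes.
Validate lies on that path, so at 2 minutes the path becomes 23 minutes.
No other chain overtakes it, so the finish is 23 minutes.
Change in finish: 23 − 22 = +1 minutes.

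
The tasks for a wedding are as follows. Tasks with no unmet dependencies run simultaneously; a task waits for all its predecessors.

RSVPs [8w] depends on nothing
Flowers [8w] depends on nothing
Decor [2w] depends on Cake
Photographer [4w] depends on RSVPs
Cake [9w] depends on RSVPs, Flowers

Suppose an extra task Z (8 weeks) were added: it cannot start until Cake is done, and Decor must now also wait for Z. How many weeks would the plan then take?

27

Originally the plan takes 19 weeks.
With Z inserted, Decor now waits for max(Cake, Z).
New critical path: RSVPs→Cake→Z→Decor = 8+9+8+2 = 27 ⇒ 27 weeks.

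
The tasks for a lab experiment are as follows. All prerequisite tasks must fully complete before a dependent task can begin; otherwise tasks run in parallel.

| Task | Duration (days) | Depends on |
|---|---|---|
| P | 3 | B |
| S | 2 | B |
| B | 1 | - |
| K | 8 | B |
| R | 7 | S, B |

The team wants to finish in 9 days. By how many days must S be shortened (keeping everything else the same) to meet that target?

1

Current finish: 10 days; target: 9.
S is on every critical path, so each day cut from S cuts the finish by one (this holds down to a finish of 9).
Need 10 − 9 = 1 day off S → S becomes 1 day, finish becomes 9.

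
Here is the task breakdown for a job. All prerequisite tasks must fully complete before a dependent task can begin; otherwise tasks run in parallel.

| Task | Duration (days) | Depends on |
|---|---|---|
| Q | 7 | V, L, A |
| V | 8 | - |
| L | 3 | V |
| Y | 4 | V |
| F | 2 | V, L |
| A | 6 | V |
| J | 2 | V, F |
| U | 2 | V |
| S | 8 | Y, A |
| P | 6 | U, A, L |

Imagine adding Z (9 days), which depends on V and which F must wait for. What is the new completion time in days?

22

Originally the project takes 22 days.
With Z inserted, F now waits for max(V, L, Z).
New critical path: V→A→S = 8+6+8 = 22 ⇒ 22 days.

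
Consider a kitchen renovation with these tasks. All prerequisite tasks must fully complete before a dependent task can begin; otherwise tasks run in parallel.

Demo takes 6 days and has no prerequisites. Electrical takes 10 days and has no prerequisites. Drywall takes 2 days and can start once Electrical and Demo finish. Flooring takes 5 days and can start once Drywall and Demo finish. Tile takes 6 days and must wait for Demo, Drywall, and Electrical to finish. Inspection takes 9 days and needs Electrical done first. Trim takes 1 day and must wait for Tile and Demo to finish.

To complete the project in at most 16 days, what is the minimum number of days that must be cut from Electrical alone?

3

Current finish: 19 days; target: 16.
Electrical is on every critical path, so each day cut from Electrical cuts the finish by one (this holds down to a finish of 15).
Need 19 − 16 = 3 days off Electrical → Electrical becomes 7 days, finish becomes 16.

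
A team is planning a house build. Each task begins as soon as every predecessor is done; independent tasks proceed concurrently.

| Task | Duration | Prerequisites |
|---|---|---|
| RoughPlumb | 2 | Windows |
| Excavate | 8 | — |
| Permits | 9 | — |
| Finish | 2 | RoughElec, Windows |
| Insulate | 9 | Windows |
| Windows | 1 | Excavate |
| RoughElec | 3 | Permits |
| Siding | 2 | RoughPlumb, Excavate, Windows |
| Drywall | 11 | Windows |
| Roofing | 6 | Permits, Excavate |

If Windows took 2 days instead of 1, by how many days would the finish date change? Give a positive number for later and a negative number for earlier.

The binding path is Excavate→Windows→Drywall = 8+1+11 = 20; finish at 20 days.
Windows is on the critical path; changing it to 2 makes that path 21 days.
No other chain overtakes it, so the finish is 21 days.
Change in finish: 21 − 20 = +1 days.

1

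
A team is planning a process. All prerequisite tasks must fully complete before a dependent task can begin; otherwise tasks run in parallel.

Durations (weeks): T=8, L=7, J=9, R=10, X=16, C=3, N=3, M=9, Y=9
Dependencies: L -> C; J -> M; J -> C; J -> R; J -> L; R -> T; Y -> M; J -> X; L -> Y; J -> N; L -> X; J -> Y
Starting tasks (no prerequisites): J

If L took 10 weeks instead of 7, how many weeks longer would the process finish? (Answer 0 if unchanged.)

3

Critical path before the change: J→L→Y→M = 9+7+9+9 = 34 giving 34 weeks.
L is on the critical path; changing it to 10 makes that path 37 weeks.
No other chain overtakes it, so the finish is 37 weeks.
Change in finish: 37 − 34 = +3 weeks.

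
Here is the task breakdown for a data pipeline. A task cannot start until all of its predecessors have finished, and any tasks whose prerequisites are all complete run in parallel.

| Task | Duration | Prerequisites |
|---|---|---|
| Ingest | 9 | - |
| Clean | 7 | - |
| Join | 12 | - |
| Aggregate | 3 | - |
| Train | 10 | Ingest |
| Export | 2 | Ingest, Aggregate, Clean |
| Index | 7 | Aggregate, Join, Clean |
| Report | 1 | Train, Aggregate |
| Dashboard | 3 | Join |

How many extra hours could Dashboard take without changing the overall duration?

Ingest→Train→Report = 9+10+1 = 20 sets the makespan at 20 hours.
Longest path through Dashboard: 15 hours (earliest finish 15, latest finish 20).
So Dashboard can slip 20 − 15 = 5 hours.

5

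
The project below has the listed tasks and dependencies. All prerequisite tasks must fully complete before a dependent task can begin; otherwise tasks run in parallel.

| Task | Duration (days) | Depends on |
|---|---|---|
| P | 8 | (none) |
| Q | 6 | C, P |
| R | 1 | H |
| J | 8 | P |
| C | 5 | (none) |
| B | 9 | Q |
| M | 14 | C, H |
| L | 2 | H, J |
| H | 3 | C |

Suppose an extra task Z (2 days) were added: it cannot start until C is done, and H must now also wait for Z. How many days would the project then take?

Originally the project takes 23 days.
With Z inserted, H now waits for max(C, Z).
New critical path: C→Z→H→M = 5+2+3+14 = 24 ⇒ 24 days.

24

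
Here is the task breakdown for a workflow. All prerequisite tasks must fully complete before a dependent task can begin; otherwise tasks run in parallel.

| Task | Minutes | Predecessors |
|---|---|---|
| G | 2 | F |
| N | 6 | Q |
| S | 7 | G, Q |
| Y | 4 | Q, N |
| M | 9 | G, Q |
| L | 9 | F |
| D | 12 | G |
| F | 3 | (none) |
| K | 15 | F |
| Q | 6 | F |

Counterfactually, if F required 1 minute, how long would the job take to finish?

Critical path before the change: F→Q→N→Y = 3+6+6+4 = 19 giving 19 minutes.
Since F is critical, the -2 change carries straight to that chain (now 17 minutes).
No other chain overtakes it, so the finish is 17 minutes.

17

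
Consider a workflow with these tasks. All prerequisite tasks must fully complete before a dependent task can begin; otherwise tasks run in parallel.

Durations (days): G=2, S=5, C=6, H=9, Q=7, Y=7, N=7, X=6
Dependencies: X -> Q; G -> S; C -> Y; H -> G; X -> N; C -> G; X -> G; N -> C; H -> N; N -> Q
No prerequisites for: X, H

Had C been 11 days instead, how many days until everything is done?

34

The binding path is H→N→C→Y = 9+7+6+7 = 29; finish at 29 days.
C is on the critical path; changing it to 11 makes that path 34 days.
The critical path is still H→N→C→Y; finish is now 34 days.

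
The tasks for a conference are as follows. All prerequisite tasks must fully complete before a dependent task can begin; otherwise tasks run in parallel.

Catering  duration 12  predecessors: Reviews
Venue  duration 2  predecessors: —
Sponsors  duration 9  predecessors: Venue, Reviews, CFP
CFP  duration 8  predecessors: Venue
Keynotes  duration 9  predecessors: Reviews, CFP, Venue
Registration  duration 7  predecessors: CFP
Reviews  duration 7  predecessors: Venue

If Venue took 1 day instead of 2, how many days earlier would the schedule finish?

As given, the longest chain is Venue→Reviews→Catering = 2+7+12 = 21, so the finish is 21 days.
Since Venue is critical, the -1 change carries straight to that chain (now 20 days).
The critical path is still Venue→Reviews→Catering; finish is now 20 days.
Change in finish: 20 − 21 = -1 days.

1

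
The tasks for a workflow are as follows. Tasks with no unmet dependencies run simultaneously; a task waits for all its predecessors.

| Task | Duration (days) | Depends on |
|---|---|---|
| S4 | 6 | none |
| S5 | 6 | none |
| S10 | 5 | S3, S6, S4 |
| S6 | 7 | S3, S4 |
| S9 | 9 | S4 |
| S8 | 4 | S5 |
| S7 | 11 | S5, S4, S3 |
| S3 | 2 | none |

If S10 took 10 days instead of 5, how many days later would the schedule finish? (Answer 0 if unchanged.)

The binding path is S4→S6→S10 = 6+7+5 = 18; finish at 18 days.
Since S10 is critical, the +5 change carries straight to that chain (now 23 days).
The critical path is still S4→S6→S10; finish is now 23 days.
Change in finish: 23 − 18 = +5 days.

5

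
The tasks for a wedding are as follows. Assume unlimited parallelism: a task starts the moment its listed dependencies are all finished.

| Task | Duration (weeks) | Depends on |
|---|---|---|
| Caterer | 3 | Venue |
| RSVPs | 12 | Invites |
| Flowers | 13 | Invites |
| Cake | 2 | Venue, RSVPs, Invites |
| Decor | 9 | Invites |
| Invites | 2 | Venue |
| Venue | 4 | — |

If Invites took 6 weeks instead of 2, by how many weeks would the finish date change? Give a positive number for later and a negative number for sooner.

4

Actual critical path: Venue→Invites→RSVPs→Cake = 4+2+12+2 = 20 ⇒ 20 weeks.
Invites lies on that path, so at 6 weeks the path becomes 24 weeks.
That remains the longest chain; total 24 weeks.
Change in finish: 24 − 20 = +4 weeks.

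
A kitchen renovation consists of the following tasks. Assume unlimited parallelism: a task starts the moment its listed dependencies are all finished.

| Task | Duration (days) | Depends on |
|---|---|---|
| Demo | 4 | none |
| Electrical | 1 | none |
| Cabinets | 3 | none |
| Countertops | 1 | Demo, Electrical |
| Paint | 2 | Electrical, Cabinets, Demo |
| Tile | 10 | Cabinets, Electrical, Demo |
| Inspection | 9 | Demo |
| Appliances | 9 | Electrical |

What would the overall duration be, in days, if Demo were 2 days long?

Critical path before the change: Demo→Tile = 4+10 = 14 giving 14 days.
Demo lies on that path, so at 2 days the path becomes 12 days.
Now Cabinets→Tile = 3+10 = 13 is longest, so the finish becomes 13 days.

13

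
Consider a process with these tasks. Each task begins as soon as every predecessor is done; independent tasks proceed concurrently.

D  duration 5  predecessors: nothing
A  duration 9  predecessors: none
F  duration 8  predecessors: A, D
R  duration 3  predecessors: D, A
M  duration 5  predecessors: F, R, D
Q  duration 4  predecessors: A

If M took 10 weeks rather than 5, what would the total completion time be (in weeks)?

27

Critical path before the change: A→F→M = 9+8+5 = 22 giving 22 weeks.
M lies on that path, so at 10 weeks the path becomes 27 weeks.
That remains the longest chain; total 27 weeks.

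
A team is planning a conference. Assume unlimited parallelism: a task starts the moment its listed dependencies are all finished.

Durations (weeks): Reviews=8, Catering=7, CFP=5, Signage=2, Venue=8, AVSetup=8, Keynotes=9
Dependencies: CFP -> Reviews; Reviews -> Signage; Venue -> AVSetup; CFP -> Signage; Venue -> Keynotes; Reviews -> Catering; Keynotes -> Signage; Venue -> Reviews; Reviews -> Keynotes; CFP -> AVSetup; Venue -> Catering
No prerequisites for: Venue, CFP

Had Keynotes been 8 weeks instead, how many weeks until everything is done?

26

As given, the longest chain is Venue→Reviews→Keynotes→Signage = 8+8+9+2 = 27, so the finish is 27 weeks.
Keynotes lies on that path, so at 8 weeks the path becomes 26 weeks.
No other chain overtakes it, so the finish is 26 weeks.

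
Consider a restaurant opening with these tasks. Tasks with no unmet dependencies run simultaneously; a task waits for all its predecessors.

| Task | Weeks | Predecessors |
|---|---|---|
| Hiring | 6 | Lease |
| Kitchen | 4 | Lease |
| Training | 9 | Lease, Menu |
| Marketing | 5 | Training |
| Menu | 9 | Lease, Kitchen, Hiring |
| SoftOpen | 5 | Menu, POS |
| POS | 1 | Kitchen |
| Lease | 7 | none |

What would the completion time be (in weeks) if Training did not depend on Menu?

27

Original critical path: Lease→Hiring→Menu→Training→Marketing = 7+6+9+9+5 = 36 ⇒ 36 weeks.
Without Menu→Training, Training's earliest start moves from 22 to 7.
The longest chain is now Lease→Hiring→Menu→SoftOpen = 7+6+9+5 = 27, so the project takes 27 weeks.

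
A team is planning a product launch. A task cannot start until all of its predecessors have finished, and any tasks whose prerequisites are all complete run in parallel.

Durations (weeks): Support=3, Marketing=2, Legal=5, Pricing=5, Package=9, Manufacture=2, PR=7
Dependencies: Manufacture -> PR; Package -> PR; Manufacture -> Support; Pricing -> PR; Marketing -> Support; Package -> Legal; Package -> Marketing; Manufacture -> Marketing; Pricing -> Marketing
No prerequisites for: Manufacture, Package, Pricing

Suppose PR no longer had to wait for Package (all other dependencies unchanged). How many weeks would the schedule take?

With the dependency in place, Package→PR = 9+7 = 16 sets the finish at 16 weeks.
Without Package→PR, PR's earliest start moves from 9 to 5.
New critical path: Package→Marketing→Support = 9+2+3 = 14 ⇒ 14 weeks.

14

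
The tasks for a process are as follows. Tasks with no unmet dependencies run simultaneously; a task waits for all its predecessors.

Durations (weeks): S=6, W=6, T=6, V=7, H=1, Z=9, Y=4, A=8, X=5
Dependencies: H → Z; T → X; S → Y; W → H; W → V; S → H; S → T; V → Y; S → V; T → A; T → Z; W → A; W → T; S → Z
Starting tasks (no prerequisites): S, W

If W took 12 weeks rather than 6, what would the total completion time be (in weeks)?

Critical path before the change: W→T→Z = 6+6+9 = 21 giving 21 weeks.
W lies on that path, so at 12 weeks the path becomes 27 weeks.
That remains the longest chain; total 27 weeks.

27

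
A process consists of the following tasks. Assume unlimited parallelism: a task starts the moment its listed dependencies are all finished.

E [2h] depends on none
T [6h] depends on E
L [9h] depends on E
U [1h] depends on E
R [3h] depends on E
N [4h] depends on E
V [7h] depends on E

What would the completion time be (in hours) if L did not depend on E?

9

With the dependency in place, E→L = 2+9 = 11 sets the finish at 11 hours.
Without E→L, L's earliest start moves from 2 to 0.
The longest chain is now E→V = 2+7 = 9, so the schedule takes 9 hours.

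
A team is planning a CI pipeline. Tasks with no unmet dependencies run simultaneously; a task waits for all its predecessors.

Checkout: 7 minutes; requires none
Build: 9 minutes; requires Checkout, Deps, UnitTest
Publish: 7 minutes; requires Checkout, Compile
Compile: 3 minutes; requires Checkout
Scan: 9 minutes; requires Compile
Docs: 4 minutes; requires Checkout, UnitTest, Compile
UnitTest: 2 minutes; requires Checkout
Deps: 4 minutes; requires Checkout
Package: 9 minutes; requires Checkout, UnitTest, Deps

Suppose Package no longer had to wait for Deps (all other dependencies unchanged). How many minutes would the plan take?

Before: longest chain Checkout→Deps→Build = 7+4+9 = 20, finish 20.
Without Deps→Package, Package's earliest start moves from 11 to 9.
After: Checkout→Deps→Build = 7+4+9 = 20 → 20 minutes.

20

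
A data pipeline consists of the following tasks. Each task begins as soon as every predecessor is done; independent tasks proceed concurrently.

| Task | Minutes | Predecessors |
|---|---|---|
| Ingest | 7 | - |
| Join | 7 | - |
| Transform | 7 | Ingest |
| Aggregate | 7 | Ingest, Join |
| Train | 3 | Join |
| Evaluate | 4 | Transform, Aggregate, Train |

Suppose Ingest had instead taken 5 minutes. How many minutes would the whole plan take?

18

Critical path before the change: Ingest→Transform→Evaluate = 7+7+4 = 18 giving 18 minutes.
Since Ingest is critical, the -2 change carries straight to that chain (now 16 minutes).
New critical path: Join→Aggregate→Evaluate = 7+7+4 = 18 ⇒ 18 minutes.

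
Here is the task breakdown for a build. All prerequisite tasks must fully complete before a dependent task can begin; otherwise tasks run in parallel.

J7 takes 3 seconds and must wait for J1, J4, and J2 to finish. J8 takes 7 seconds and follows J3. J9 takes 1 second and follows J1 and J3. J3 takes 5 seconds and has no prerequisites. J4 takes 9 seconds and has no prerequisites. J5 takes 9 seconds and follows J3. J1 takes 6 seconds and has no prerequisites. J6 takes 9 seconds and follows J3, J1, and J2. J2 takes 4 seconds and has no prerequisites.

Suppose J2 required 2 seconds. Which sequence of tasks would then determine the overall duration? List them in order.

Baseline: J1→J6 = 6+9 = 15 → 15 seconds.
The longest path through J2 is only 13 seconds, so J2 has float 2.
The critical path is still J1→J6; finish is now 15 seconds.

J1, J6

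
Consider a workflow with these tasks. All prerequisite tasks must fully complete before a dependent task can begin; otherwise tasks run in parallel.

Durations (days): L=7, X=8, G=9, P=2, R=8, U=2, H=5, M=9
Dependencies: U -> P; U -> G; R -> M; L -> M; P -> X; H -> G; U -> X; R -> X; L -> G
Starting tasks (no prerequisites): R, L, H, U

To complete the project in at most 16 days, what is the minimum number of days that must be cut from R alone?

Current finish: 17 days; target: 16.
R is on every critical path, so each day cut from R cuts the finish by one (this holds down to a finish of 16).
Need 17 − 16 = 1 day off R → R becomes 7 days, finish becomes 16.

1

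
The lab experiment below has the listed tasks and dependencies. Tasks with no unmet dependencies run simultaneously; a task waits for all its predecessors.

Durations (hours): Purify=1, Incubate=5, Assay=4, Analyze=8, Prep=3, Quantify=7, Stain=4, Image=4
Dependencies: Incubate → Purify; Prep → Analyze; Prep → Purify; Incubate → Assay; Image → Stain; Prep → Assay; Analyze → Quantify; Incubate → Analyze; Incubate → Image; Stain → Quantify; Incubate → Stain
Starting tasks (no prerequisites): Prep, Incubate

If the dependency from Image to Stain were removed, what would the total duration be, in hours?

Original critical path: Incubate→Analyze→Quantify = 5+8+7 = 20 ⇒ 20 hours.
Without Image→Stain, Stain's earliest start moves from 9 to 5.
New critical path: Incubate→Analyze→Quantify = 5+8+7 = 20 ⇒ 20 hours.

20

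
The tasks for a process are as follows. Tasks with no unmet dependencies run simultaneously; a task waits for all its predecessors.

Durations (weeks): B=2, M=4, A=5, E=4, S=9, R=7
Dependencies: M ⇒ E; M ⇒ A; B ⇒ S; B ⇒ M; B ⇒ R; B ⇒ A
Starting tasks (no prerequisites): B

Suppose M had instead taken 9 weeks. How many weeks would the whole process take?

16

Actual critical path: B→M→A = 2+4+5 = 11 ⇒ 11 weeks.
M lies on that path, so at 9 weeks the path becomes 16 weeks.
No other chain overtakes it, so the finish is 16 weeks.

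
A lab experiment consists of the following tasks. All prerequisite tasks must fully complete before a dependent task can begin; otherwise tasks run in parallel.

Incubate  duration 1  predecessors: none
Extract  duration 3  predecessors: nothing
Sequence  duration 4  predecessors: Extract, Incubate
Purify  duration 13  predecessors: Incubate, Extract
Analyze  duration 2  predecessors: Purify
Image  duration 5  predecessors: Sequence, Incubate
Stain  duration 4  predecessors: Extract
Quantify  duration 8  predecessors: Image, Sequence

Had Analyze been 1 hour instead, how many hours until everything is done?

20

The binding path is Extract→Sequence→Image→Quantify = 3+4+5+8 = 20; finish at 20 hours.
The longest path through Analyze is only 18 hours, so Analyze has float 2.
The critical path is still Extract→Sequence→Image→Quantify; finish is now 20 hours.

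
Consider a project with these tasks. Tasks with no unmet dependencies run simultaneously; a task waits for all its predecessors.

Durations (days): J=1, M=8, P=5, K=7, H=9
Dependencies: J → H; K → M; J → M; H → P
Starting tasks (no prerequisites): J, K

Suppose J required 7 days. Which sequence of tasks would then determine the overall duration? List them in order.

Actual critical path: J→H→P = 1+9+5 = 15 ⇒ 15 days.
J is on the critical path; changing it to 7 makes that path 21 days.
That remains the longest chain; total 21 days.

J, H, P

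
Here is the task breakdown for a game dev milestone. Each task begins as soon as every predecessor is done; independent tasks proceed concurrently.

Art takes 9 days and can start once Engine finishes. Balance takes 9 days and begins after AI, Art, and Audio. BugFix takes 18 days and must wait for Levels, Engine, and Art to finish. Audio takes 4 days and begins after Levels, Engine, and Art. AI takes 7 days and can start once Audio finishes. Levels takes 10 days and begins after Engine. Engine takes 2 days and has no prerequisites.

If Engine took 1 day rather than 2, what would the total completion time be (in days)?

31

As given, the longest chain is Engine→Levels→Audio→AI→Balance = 2+10+4+7+9 = 32, so the finish is 32 days.
Since Engine is critical, the -1 change carries straight to that chain (now 31 days).
No other chain overtakes it, so the finish is 31 days.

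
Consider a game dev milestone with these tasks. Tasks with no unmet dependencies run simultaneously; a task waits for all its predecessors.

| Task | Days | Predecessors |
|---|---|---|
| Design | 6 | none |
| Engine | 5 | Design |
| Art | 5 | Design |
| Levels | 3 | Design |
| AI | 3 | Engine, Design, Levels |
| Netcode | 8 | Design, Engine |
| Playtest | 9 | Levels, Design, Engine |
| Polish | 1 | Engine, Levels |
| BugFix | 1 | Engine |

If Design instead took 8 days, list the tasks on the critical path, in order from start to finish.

As given, the longest chain is Design→Engine→Playtest = 6+5+9 = 20, so the finish is 20 days.
Design is on the critical path; changing it to 8 makes that path 22 days.
That remains the longest chain; total 22 days.

Design, Engine, Playtest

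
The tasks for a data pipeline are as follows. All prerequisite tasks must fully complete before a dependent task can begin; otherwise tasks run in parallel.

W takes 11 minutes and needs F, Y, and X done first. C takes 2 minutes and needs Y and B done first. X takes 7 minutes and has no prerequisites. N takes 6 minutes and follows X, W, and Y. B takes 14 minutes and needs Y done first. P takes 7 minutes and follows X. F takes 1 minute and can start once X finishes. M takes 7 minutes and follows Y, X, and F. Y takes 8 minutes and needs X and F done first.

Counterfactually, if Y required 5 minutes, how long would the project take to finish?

30

Actual critical path: X→F→Y→W→N = 7+1+8+11+6 = 33 ⇒ 33 minutes.
Since Y is critical, the -3 change carries straight to that chain (now 30 minutes).
The critical path is still X→F→Y→W→N; finish is now 30 minutes.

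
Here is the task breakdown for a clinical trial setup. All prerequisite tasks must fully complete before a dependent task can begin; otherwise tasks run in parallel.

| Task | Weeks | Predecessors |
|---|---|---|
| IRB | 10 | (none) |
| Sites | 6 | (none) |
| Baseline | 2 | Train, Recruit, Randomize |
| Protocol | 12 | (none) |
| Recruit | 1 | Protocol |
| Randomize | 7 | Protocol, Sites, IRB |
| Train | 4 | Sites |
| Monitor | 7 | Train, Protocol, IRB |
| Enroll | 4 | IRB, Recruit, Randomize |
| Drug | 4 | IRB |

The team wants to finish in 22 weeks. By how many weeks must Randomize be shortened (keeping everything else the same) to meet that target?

1

Current finish: 23 weeks; target: 22.
Randomize is on every critical path, so each week cut from Randomize cuts the finish by one (this holds down to a finish of 19).
Need 23 − 22 = 1 week off Randomize → Randomize becomes 6 weeks, finish becomes 22.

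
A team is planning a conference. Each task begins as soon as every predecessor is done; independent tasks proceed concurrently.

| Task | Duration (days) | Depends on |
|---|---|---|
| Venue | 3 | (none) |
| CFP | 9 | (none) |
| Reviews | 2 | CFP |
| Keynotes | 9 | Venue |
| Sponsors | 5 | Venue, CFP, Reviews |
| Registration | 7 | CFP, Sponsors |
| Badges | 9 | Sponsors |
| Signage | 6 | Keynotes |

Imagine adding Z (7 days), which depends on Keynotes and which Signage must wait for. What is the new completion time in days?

Originally the job takes 25 days.
With Z inserted, Signage now waits for max(Keynotes, Z).
New critical path: Venue→Keynotes→Z→Signage = 3+9+7+6 = 25 ⇒ 25 days.

25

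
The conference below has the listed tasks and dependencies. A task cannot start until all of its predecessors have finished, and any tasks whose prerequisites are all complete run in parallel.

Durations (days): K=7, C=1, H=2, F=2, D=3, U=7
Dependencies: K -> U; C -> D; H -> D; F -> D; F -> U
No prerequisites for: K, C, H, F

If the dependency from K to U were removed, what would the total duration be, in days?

Original critical path: K→U = 7+7 = 14 ⇒ 14 days.
Without K→U, U's earliest start moves from 7 to 2.
New critical path: F→U = 2+7 = 9 ⇒ 9 days.

9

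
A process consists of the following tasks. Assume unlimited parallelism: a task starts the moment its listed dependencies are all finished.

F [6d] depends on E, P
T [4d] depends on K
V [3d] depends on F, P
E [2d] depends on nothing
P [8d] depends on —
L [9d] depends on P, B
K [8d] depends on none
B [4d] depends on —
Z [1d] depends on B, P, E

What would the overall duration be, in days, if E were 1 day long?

17

The binding path is P→L = 8+9 = 17; finish at 17 days.
The longest path through E is only 11 days, so E has float 6.
No other chain overtakes it, so the finish is 17 days.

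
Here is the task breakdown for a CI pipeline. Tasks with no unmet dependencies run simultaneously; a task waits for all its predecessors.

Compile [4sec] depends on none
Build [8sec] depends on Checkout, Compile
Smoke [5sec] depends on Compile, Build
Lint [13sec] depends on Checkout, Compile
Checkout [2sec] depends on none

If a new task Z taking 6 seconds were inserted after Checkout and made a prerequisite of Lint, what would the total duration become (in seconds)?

Originally the schedule takes 17 seconds.
With Z inserted, Lint now waits for max(Checkout, Compile, Z).
New critical path: Checkout→Z→Lint = 2+6+13 = 21 ⇒ 21 seconds.

21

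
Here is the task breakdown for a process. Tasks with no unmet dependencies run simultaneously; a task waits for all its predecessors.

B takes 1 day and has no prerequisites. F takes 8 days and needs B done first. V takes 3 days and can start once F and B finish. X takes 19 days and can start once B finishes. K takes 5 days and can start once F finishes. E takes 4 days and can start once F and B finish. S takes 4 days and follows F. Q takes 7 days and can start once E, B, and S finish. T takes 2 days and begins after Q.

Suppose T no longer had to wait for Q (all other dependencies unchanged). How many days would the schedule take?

20

Before: longest chain B→F→E→Q→T = 1+8+4+7+2 = 22, finish 22.
Without Q→T, T's earliest start moves from 20 to 0.
The longest chain is now B→F→E→Q = 1+8+4+7 = 20, so the schedule takes 20 days.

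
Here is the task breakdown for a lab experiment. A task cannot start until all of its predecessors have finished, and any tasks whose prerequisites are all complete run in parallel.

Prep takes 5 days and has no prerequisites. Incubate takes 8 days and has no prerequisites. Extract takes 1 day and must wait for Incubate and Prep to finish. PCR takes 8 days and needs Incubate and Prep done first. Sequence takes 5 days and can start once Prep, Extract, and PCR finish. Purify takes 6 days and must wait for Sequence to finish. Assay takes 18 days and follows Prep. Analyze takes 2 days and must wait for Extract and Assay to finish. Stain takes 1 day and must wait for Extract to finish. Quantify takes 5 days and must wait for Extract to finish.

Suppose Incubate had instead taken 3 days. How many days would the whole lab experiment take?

25

As given, the longest chain is Incubate→PCR→Sequence→Purify = 8+8+5+6 = 27, so the finish is 27 days.
Incubate lies on that path, so at 3 days the path becomes 22 days.
Now Prep→Assay→Analyze = 5+18+2 = 25 is longest, so the finish becomes 25 days.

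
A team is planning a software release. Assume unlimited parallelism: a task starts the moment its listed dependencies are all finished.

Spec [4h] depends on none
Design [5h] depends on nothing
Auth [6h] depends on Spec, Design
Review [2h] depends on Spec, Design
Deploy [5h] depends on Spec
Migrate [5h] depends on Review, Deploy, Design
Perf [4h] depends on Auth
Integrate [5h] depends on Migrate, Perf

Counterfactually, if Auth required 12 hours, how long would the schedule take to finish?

Baseline: Design→Auth→Perf→Integrate = 5+6+4+5 = 20 → 20 hours.
Auth lies on that path, so at 12 hours the path becomes 26 hours.
That remains the longest chain; total 26 hours.

26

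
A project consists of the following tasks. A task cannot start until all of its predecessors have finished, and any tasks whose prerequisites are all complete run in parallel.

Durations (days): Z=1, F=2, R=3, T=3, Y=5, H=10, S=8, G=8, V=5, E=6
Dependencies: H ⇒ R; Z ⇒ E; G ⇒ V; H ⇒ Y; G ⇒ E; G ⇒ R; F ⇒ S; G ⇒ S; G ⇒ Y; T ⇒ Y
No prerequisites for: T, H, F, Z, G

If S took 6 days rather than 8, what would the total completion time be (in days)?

15

Actual critical path: G→S = 8+8 = 16 ⇒ 16 days.
S lies on that path, so at 6 days the path becomes 14 days.
The binding chain switches to H→Y = 10+5 = 15; finish 15 days.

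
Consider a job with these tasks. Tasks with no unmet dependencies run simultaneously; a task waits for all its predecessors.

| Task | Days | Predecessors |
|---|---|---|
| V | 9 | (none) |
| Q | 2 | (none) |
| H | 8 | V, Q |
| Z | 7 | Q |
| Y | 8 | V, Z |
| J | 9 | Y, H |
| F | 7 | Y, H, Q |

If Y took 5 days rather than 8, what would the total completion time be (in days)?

As given, the longest chain is V→Y→J = 9+8+9 = 26, so the finish is 26 days.
Since Y is critical, the -3 change carries straight to that chain (now 23 days).
The binding chain switches to V→H→J = 9+8+9 = 26; finish 26 days.

26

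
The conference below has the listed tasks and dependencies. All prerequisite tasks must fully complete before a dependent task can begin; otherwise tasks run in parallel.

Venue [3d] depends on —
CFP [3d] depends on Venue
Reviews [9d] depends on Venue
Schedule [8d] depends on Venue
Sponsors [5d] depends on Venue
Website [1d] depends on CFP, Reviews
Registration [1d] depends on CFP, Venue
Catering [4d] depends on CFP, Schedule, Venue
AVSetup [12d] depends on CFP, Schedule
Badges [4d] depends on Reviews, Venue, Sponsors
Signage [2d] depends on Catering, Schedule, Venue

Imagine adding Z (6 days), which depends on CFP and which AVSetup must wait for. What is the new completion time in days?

24

Originally the project takes 23 days.
With Z inserted, AVSetup now waits for max(CFP, Schedule, Z).
New critical path: Venue→CFP→Z→AVSetup = 3+3+6+12 = 24 ⇒ 24 days.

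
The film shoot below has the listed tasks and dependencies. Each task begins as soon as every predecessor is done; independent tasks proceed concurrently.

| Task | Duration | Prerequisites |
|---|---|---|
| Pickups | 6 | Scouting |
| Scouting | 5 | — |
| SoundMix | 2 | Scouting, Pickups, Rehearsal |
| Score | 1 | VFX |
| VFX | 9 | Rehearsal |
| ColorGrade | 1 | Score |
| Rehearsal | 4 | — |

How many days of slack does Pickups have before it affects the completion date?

2

Critical path: Rehearsal→VFX→Score→ColorGrade = 4+9+1+1 = 15, so the finish is 15 days.
Longest path through Pickups: 13 days (earliest finish 11, latest finish 13).
Float = 15 − 13 = 2.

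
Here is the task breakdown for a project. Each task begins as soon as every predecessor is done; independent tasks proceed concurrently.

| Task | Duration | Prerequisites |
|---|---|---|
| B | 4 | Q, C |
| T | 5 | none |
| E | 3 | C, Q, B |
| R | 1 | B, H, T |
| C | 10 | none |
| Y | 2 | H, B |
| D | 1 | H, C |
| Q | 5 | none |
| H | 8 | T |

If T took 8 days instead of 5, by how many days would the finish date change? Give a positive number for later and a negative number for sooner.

1

The binding path is C→B→E = 10+4+3 = 17; finish at 17 days.
T is off the critical path — its longest chain is 15 days, giving 2 of slack.
Now T→H→Y = 8+8+2 = 18 is longest, so the finish becomes 18 days.
Change in finish: 18 − 17 = +1 days.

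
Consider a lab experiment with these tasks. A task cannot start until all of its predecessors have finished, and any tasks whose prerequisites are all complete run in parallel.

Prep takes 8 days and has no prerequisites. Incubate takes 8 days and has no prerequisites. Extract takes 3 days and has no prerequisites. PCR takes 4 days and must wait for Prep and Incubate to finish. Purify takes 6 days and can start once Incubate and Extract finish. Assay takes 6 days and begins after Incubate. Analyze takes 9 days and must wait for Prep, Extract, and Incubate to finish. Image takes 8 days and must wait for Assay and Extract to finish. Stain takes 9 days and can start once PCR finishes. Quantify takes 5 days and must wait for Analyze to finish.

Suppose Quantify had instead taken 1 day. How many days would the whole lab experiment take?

As given, the longest chain is Prep→Analyze→Quantify = 8+9+5 = 22, so the finish is 22 days.
Quantify is on the critical path; changing it to 1 makes that path 18 days.
The binding chain switches to Incubate→Assay→Image = 8+6+8 = 22; finish 22 days.

22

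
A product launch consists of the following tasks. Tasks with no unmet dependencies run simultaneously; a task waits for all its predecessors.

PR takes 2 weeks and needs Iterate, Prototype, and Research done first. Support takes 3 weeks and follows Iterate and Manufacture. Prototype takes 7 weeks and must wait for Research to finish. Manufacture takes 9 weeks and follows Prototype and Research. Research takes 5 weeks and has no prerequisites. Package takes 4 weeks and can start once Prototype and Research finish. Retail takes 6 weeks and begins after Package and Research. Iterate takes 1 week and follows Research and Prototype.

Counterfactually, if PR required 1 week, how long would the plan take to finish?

The binding path is Research→Prototype→Manufacture→Support = 5+7+9+3 = 24; finish at 24 weeks.
The longest path through PR is only 15 weeks, so PR has float 9.
No other chain overtakes it, so the finish is 24 weeks.

24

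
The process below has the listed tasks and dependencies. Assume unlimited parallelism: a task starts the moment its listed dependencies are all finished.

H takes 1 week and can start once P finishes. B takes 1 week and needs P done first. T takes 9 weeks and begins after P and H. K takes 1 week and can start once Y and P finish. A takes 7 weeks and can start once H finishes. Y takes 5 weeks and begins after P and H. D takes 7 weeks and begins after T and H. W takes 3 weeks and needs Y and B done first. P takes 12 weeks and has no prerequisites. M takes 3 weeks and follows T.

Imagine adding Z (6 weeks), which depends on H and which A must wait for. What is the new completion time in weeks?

29

Originally the project takes 29 weeks.
With Z inserted, A now waits for max(H, Z).
New critical path: P→H→T→D = 12+1+9+7 = 29 ⇒ 29 weeks.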